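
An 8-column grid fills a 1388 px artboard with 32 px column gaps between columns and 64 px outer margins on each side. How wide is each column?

Content width = 1388 − 2·64 = 1260 px.
8 columns + 7 column gaps: 8c + 7·32 = 1260.
8c = 1260 − 224 = 1036, so c = 129.5 px.

129.5 px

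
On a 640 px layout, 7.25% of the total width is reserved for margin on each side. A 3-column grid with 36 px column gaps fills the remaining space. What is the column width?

158.4 px

Margins: 7.25% × 640 = 46.4 px each, so content = 640 − 92.8 = 547.2 px.
3c + 2·36 = 547.2 → 3c = 475.2 → c = 158.4 px.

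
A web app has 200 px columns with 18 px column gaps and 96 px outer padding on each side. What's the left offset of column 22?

4674 px

Column 22 starts at margin + 21·(column + gutter) = 96 + 21·218 = 4674 px.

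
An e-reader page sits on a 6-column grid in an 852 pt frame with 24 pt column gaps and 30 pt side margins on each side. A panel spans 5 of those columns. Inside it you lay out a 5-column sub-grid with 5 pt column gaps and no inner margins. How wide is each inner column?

Take off 60 pt of margins, leaving 792 pt.
792 − 5·24 = 672; ÷6 gives c = 112 pt.
5 columns plus 4 column gaps: 560 + 96 = 656 pt.
5 columns + 4 column gaps: 5d + 4·5 = 656.
5d = 656 − 20 = 636, so d = 127.2 pt.

127.2 pt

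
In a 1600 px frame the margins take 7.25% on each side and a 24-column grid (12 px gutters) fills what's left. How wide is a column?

Margins: 7.25% × 1600 = 116 px each, so content = 1600 − 232 = 1368 px.
1368 − 23·12 = 1092; ÷24 gives c = 45.5 px.

45.5 px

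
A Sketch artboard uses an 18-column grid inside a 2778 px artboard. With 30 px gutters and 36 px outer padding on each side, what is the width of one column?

122 px

Content width = 2778 − 2·36 = 2706 px.
2706 − 17·30 = 2196; ÷18 gives c = 122 px.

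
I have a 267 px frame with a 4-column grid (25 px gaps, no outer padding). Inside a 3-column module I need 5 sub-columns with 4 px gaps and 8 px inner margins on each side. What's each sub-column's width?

4 columns + 3 gaps: 4c + 3·25 = 267.
4c = 267 − 75 = 192, so c = 48 px.
3 columns plus 2 gaps: 144 + 50 = 194 px.
Inner content = 194 − 2·8 = 178 px.
Subtracting 4 gaps of 4 leaves 162 for 5 columns, so d = 32.4 px.

32.4 px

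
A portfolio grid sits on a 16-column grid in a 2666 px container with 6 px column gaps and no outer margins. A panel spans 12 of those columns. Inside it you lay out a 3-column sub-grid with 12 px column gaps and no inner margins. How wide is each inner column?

2666 − 15·6 = 2576; ÷16 gives c = 161 px.
12-column span = 12·161 + 11·6 = 1998 px.
3d + 2·12 = 1998 → 3d = 1974 → d = 658 px.

658 px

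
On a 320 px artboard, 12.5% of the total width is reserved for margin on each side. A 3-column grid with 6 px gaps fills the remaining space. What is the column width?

76 px

Margins: 12.5% × 320 = 40 px each, so content = 320 − 80 = 240 px.
3 columns + 2 gaps: 3c + 2·6 = 240.
3c = 240 − 12 = 228, so c = 76 px.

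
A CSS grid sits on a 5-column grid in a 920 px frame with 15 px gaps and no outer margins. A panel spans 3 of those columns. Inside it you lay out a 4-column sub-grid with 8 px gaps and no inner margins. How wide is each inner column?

Subtracting 4 gaps of 15 leaves 860 for 5 columns, so c = 172 px.
3-column span = 3·172 + 2·15 = 546 px.
Subtracting 3 gaps of 8 leaves 522 for 4 columns, so d = 130.5 px.

130.5 px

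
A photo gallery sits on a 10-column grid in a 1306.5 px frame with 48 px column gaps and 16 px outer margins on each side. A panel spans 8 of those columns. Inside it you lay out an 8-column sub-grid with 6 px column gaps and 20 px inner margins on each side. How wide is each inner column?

116 px

Outer content = 1306.5 − 2·16 = 1274.5 px.
Subtracting 9 column gaps of 48 leaves 842.5 for 10 columns, so c = 84.25 px.
8 columns plus 7 column gaps: 674 + 336 = 1010 px.
Inner content = 1010 − 2·20 = 970 px.
Subtracting 7 column gaps of 6 leaves 928 for 8 columns, so d = 116 px.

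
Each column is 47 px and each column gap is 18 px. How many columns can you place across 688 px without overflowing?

Each extra column adds 47 + 18 = 65 px.
(688 + 18) / 65 = 10.86, so 10 columns fit.

10 columns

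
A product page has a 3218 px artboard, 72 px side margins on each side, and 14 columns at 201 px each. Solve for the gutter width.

Content width = 3218 − 2·72 = 3074 px.
14 columns take 14·201 = 2814 px; remaining 260 splits into 13 gutters.
g = 260 / 13 = 20 px.

20 px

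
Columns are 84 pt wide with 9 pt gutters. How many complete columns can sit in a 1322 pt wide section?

14 columns

k columns need k·84 + (k−1)·9 = k·93 − 9.
k·93 − 9 ≤ 1322 → k ≤ 1331 / 93 ≈ 14.31, so k = 14.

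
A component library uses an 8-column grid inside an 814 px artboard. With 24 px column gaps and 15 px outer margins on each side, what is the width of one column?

Inside the margins: 814 − 30 = 784 px.
784 − 7·24 = 616; ÷8 gives c = 77 px.

77 px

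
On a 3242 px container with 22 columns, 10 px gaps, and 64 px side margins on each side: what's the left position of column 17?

Inside the margins: 3242 − 128 = 3114 px.
3114 − 21·10 = 2904; ÷22 gives c = 132 px.
Before column 17: the margin + 16 columns + 16 gaps.
Offset = 64 + 16·(132 + 10) = 64 + 2272 = 2336 px.

2336 px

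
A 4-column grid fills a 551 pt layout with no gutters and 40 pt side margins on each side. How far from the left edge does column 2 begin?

157.75 pt

Subtract both margins: 551 − 2·40 = 471 pt.
With no gutters, each column is 471/4 = 117.75 pt.
Each column+gutter stride is 117.75 pt; 1 of them past the 40 pt margin is 40 + 117.75 = 157.75 pt.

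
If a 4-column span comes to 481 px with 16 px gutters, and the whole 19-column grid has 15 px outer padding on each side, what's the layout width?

481 − 3·16 = 433; ÷4 gives c = 108.25 px.
Total width: 2·15 + 19·108.25 + 18·16 = 2374.75 px.

2374.75 px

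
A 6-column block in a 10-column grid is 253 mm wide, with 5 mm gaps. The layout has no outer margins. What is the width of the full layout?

6c + 5·5 = 253 → 6c = 228 → c = 38 mm.
Total width: 10·38 + 9·5 = 425 mm.

425 mm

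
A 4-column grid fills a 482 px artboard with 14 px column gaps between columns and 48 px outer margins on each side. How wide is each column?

86 px

Inside the margins: 482 − 96 = 386 px.
4 columns + 3 column gaps: 4c + 3·14 = 386.
4c = 386 − 42 = 344, so c = 86 px.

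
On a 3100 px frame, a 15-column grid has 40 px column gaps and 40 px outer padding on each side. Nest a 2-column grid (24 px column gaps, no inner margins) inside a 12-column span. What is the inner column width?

Outer content = 3100 − 2·40 = 3020 px.
15 columns + 14 column gaps: 15c + 14·40 = 3020.
15c = 3020 − 560 = 2460, so c = 164 px.
12-column span = 12·164 + 11·40 = 2408 px.
2 columns + 1 column gap: 2d + 1·24 = 2408.
2d = 2408 − 24 = 2384, so d = 1192 px.

1192 px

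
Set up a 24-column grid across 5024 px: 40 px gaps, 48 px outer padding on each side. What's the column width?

Take off 96 px of margins, leaving 4928 px.
Subtracting 23 gaps of 40 leaves 4008 for 24 columns, so c = 167 px.

167 px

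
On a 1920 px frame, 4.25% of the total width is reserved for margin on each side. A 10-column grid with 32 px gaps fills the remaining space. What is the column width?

146.88 px

Margins: 4.25% × 1920 = 81.6 px each, so content = 1920 − 163.2 = 1756.8 px.
10c + 9·32 = 1756.8 → 10c = 1468.8 → c = 146.88 px.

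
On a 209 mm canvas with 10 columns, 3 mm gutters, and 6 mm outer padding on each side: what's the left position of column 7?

126 mm

Take off 12 mm of margins, leaving 197 mm.
10c + 9·3 = 197 → 10c = 170 → c = 17 mm.
Column 7 starts at margin + 6·(column + gutter) = 6 + 6·20 = 126 mm.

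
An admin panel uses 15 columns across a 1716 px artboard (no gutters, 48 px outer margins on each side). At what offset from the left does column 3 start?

Inside the margins: 1716 − 96 = 1620 px.
15c = 1620 → c = 108 px.
Each column+gutter stride is 108 px; 2 of them past the 48 px margin is 48 + 216 = 264 px.

264 px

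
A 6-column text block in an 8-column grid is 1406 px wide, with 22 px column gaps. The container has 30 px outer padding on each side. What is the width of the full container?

1942 px

6c + 5·22 = 1406 → 6c = 1296 → c = 216 px.
Total width: 2·30 + 8·216 + 7·22 = 1942 px.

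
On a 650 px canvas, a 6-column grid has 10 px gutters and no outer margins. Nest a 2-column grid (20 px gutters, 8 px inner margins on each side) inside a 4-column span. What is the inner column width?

650 − 5·10 = 600; ÷6 gives c = 100 px.
Span of 4: 4·100 + 3·10 = 400 + 30 = 430 px.
Inner content = 430 − 2·8 = 414 px.
2d + 1·20 = 414 → 2d = 394 → d = 197 px.

197 px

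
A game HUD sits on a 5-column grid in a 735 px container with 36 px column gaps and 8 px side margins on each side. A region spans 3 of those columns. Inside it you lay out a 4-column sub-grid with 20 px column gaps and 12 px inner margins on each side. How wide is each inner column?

Subtract both margins: 735 − 2·8 = 719 px.
719 − 4·36 = 575; ÷5 gives c = 115 px.
3 columns plus 2 column gaps: 345 + 72 = 417 px.
Inner content = 417 − 2·12 = 393 px.
4d + 3·20 = 393 → 4d = 333 → d = 83.25 px.

83.25 px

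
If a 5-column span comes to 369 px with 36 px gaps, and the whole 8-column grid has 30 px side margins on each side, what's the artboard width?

672 px

Subtracting 4 gaps of 36 leaves 225 for 5 columns, so c = 45 px.
Adding margins, columns and gutters: 60 + 360 + 252 = 672 px.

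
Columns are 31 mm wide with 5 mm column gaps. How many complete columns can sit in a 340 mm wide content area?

9 columns

k columns need k·31 + (k−1)·5 = k·36 − 5.
k·36 − 5 ≤ 340 → k ≤ 345 / 36 ≈ 9.58, so k = 9.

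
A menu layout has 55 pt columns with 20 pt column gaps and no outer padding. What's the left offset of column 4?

Before column 4: 3 columns + 3 column gaps.
Offset = 3·(55 + 20) = 3·75 = 225 pt.

225 pt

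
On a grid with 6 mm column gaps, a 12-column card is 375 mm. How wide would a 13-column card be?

12 columns + 11 column gaps: 12c + 11·6 = 375.
12c = 375 − 66 = 309, so c = 25.75 mm.
13-column span = 13·25.75 + 12·6 = 406.75 mm.

406.75 mm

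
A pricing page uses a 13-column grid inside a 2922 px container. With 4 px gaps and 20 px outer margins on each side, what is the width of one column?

218 px

Content width = 2922 − 2·20 = 2882 px.
13c + 12·4 = 2882 → 13c = 2834 → c = 218 px.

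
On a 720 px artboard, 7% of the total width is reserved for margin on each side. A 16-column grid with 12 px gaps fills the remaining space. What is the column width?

27.45 px

720 × (1 − 2·7%) = 720 × 86% = 619.2 px for the columns.
619.2 − 15·12 = 439.2; ÷16 gives c = 27.45 px.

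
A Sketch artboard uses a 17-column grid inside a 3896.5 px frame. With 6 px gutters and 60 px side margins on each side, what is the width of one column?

216.5 px

Take off 120 px of margins, leaving 3776.5 px.
17c + 16·6 = 3776.5 → 17c = 3680.5 → c = 216.5 px.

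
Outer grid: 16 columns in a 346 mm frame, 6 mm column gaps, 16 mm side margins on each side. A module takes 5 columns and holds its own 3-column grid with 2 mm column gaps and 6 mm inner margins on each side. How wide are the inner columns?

26 mm

Inside the margins: 346 − 32 = 314 mm.
314 − 15·6 = 224; ÷16 gives c = 14 mm.
5 columns plus 4 column gaps: 70 + 24 = 94 mm.
Inner content = 94 − 2·6 = 82 mm.
3 columns + 2 column gaps: 3d + 2·2 = 82.
3d = 82 − 4 = 78, so d = 26 mm.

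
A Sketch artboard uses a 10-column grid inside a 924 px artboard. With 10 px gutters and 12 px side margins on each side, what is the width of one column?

Take off 24 px of margins, leaving 900 px.
Subtracting 9 gutters of 10 leaves 810 for 10 columns, so c = 81 px.

81 px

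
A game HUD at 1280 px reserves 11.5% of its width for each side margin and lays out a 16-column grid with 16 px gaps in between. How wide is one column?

Each margin = 11.5% of 1280 = 147.2 px; content = 1280 − 2·147.2 = 985.6 px.
16 columns + 15 gaps: 16c + 15·16 = 985.6.
16c = 985.6 − 240 = 745.6, so c = 46.6 px.

46.6 px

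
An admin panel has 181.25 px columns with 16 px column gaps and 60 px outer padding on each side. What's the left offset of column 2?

Each column+gutter stride is 197.25 px; 1 of them past the 60 px margin is 60 + 197.25 = 257.25 px.

257.25 px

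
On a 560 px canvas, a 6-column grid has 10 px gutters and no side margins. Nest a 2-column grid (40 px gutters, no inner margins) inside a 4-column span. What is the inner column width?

Subtracting 5 gutters of 10 leaves 510 for 6 columns, so c = 85 px.
4 columns plus 3 gutters: 340 + 30 = 370 px.
2d + 1·40 = 370 → 2d = 330 → d = 165 px.

165 px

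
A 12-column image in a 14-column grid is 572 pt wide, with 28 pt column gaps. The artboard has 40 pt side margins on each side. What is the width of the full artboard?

Subtracting 11 column gaps of 28 leaves 264 for 12 columns, so c = 22 pt.
Artboard = 2·40 + 14·22 + 13·28 = 80 + 308 + 364 = 752 pt.

752 pt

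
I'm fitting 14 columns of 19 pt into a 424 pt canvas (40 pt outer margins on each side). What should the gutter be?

Inside the margins: 424 − 80 = 344 pt.
Columns use 266 pt, leaving 78 pt across 13 gutters = 6 pt each.

6 pt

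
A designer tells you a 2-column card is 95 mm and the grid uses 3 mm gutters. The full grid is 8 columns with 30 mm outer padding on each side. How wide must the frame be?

449 mm

95 − 1·3 = 92; ÷2 gives c = 46 mm.
Total width: 2·30 + 8·46 + 7·3 = 449 mm.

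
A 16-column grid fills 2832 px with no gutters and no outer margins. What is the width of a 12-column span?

2832 / 16 = 177 px per column.
12-column span = 12·177 = 2124 px.

2124 px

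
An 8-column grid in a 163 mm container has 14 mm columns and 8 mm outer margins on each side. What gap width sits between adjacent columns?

Content width = 163 − 2·8 = 147 mm.
8·14 + 7g = 147 → 7g = 35 → g = 5 mm.

5 mm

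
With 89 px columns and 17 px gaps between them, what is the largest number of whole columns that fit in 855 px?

8 columns

k columns need k·89 + (k−1)·17 = k·106 − 17.
k·106 − 17 ≤ 855 → k ≤ 872 / 106 ≈ 8.23, so k = 8.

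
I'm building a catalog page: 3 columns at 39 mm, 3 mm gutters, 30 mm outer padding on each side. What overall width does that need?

183 mm

Total width: 2·30 + 3·39 + 2·3 = 183 mm.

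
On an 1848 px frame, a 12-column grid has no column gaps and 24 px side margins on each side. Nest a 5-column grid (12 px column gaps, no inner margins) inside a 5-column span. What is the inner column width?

140.4 px

Outer content = 1848 − 2·24 = 1800 px.
12c = 1800 → c = 150 px.
With no column gaps, 5 columns span 5·150 = 750 px.
Subtracting 4 column gaps of 12 leaves 702 for 5 columns, so d = 140.4 px.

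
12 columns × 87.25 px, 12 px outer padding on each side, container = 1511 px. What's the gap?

Content width = 1511 − 2·12 = 1487 px.
12·87.25 + 11g = 1487 → 11g = 440 → g = 40 px.

40 px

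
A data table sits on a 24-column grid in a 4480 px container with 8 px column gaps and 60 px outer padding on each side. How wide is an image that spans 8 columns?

1448 px

Subtract both margins: 4480 − 2·60 = 4360 px.
24c + 23·8 = 4360 → 24c = 4176 → c = 174 px.
Span of 8: 8·174 + 7·8 = 1392 + 56 = 1448 px.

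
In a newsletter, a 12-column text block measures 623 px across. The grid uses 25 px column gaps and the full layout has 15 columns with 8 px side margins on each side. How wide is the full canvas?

801 px

Subtracting 11 column gaps of 25 leaves 348 for 12 columns, so c = 29 px.
Adding margins, columns and gutters: 16 + 435 + 350 = 801 px.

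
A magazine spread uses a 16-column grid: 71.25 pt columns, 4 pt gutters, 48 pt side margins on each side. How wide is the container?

1296 pt

Total width: 2·48 + 16·71.25 + 15·4 = 1296 pt.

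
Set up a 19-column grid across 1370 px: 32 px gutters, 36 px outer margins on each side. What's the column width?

Content width = 1370 − 2·36 = 1298 px.
19c + 18·32 = 1298 → 19c = 722 → c = 38 px.

38 px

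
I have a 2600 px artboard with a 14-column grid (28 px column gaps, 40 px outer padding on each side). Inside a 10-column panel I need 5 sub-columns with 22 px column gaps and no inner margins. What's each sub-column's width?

Inside the margins: 2600 − 80 = 2520 px.
14c + 13·28 = 2520 → 14c = 2156 → c = 154 px.
10 columns plus 9 column gaps: 1540 + 252 = 1792 px.
5 columns + 4 column gaps: 5d + 4·22 = 1792.
5d = 1792 − 88 = 1704, so d = 340.8 px.

340.8 px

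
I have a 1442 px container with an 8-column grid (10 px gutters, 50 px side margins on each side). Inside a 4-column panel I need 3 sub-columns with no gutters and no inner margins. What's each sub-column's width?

222 px

Take off 100 px of margins, leaving 1342 px.
Subtracting 7 gutters of 10 leaves 1272 for 8 columns, so c = 159 px.
Span of 4: 4·159 + 3·10 = 636 + 30 = 666 px.
With no gutters, each column is 666/3 = 222 px.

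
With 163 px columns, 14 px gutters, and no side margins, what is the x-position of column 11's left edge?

1770 px

No margin, so column 11 starts at 10·(column + gutter) = 10·177 = 1770 px.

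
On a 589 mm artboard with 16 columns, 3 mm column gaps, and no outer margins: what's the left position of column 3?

Subtracting 15 column gaps of 3 leaves 544 for 16 columns, so c = 34 mm.
No margin, so column 3 starts at 2·(column + gutter) = 2·37 = 74 mm.

74 mm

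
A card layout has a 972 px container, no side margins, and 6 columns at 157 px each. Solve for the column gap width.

6 px

6 columns take 6·157 = 942 px; remaining 30 splits into 5 column gaps.
g = 30 / 5 = 6 px.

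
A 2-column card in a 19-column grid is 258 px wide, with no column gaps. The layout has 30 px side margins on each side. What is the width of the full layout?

2c = 258 → c = 129 px.
Summing: 60 + 2451 = 2511 px.

2511 px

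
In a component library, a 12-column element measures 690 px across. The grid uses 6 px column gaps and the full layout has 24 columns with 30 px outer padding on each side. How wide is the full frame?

Subtracting 11 column gaps of 6 leaves 624 for 12 columns, so c = 52 px.
Adding margins, columns and gutters: 60 + 1248 + 138 = 1446 px.

1446 px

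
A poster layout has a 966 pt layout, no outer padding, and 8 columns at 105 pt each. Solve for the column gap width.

18 pt

8·105 + 7g = 966 → 7g = 126 → g = 18 pt.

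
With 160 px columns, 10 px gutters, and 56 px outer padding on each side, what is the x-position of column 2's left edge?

226 px

Column 2 starts at margin + 1·(column + gutter) = 56 + 1·170 = 226 px.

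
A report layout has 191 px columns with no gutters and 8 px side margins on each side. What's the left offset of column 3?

Before column 3: the margin + 2 columns + 2 gutters.
Offset = 8 + 2·(191 + 0) = 8 + 382 = 390 px.

390 px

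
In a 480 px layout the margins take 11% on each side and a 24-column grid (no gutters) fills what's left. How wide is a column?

15.6 px

480 × (1 − 2·11%) = 480 × 78% = 374.4 px for the columns.
With no gutters, each column is 374.4/24 = 15.6 px.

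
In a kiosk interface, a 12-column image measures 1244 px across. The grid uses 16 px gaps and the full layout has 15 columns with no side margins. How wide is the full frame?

12 columns + 11 gaps: 12c + 11·16 = 1244.
12c = 1244 − 176 = 1068, so c = 89 px.
Total width: 15·89 + 14·16 = 1559 px.

1559 px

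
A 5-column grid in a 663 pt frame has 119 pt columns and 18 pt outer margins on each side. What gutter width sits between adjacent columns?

Inside the margins: 663 − 36 = 627 pt.
5·119 + 4g = 627 → 4g = 32 → g = 8 pt.

8 pt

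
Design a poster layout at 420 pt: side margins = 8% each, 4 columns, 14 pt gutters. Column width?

77.7 pt

Margins: 8% × 420 = 33.6 pt each, so content = 420 − 67.2 = 352.8 pt.
352.8 − 3·14 = 310.8; ÷4 gives c = 77.7 pt.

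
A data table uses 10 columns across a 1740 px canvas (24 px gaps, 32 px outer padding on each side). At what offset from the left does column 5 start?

Subtract both margins: 1740 − 2·32 = 1676 px.
1676 − 9·24 = 1460; ÷10 gives c = 146 px.
Column 5 starts at margin + 4·(column + gutter) = 32 + 4·170 = 712 px.

712 px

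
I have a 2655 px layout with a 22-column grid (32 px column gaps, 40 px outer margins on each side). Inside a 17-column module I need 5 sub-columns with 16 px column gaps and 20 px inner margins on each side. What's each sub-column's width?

Inside the margins: 2655 − 80 = 2575 px.
22 columns + 21 column gaps: 22c + 21·32 = 2575.
22c = 2575 − 672 = 1903, so c = 86.5 px.
Span of 17: 17·86.5 + 16·32 = 1470.5 + 512 = 1982.5 px.
Inner content = 1982.5 − 2·20 = 1942.5 px.
1942.5 − 4·16 = 1878.5; ÷5 gives d = 375.7 px.

375.7 px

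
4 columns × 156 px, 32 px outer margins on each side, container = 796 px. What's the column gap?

Content width = 796 − 2·32 = 732 px.
Columns use 624 px, leaving 108 px across 3 column gaps = 36 px each.

36 px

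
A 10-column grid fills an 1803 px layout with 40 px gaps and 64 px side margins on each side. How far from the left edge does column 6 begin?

Subtract both margins: 1803 − 2·64 = 1675 px.
1675 − 9·40 = 1315; ÷10 gives c = 131.5 px.
Each column+gutter stride is 171.5 px; 5 of them past the 64 px margin is 64 + 857.5 = 921.5 px.

921.5 px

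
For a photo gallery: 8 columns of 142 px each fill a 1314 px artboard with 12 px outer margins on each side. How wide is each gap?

Subtract both margins: 1314 − 2·12 = 1290 px.
8 columns take 8·142 = 1136 px; remaining 154 splits into 7 gaps.
g = 154 / 7 = 22 px.

22 px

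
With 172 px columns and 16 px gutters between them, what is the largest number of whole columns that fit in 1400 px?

Each extra column adds 172 + 16 = 188 px.
(1400 + 16) / 188 = 7.53, so 7 columns fit.

7 columns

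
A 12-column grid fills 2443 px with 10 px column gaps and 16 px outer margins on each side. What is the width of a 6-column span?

Content width = 2443 − 2·16 = 2411 px.
12c + 11·10 = 2411 → 12c = 2301 → c = 191.75 px.
Span of 6: 6·191.75 + 5·10 = 1150.5 + 50 = 1200.5 px.

1200.5 px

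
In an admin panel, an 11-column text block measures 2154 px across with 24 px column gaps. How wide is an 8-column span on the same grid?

11c + 10·24 = 2154 → 11c = 1914 → c = 174 px.
8 columns plus 7 column gaps: 1392 + 168 = 1560 px.

1560 px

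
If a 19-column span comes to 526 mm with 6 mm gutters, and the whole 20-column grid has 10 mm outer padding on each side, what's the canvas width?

Subtracting 18 gutters of 6 leaves 418 for 19 columns, so c = 22 mm.
Total width: 2·10 + 20·22 + 19·6 = 574 mm.

574 mm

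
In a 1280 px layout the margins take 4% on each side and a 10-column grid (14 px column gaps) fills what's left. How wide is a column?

Each margin = 4% of 1280 = 51.2 px; content = 1280 − 2·51.2 = 1177.6 px.
1177.6 − 9·14 = 1051.6; ÷10 gives c = 105.16 px.

105.16 px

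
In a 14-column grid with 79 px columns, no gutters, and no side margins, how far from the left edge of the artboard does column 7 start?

474 px

Before column 7: 6 columns + 6 gutters.
Offset = 6·(79 + 0) = 6·79 = 474 px.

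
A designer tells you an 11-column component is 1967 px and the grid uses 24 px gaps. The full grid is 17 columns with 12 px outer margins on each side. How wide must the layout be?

3077 px

11 columns + 10 gaps: 11c + 10·24 = 1967.
11c = 1967 − 240 = 1727, so c = 157 px.
Adding margins, columns and gutters: 24 + 2669 + 384 = 3077 px.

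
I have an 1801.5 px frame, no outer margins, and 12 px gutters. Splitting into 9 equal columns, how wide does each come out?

189.5 px

Subtracting 8 gutters of 12 leaves 1705.5 for 9 columns, so c = 189.5 px.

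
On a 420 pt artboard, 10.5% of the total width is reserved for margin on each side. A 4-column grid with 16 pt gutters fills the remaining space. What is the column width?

70.95 pt

420 × (1 − 2·10.5%) = 420 × 79% = 331.8 pt for the columns.
4c + 3·16 = 331.8 → 4c = 283.8 → c = 70.95 pt.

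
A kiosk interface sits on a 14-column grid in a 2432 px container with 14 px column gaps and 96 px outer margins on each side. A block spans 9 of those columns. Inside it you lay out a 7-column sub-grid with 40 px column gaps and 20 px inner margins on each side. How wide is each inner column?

Subtract both margins: 2432 − 2·96 = 2240 px.
Subtracting 13 column gaps of 14 leaves 2058 for 14 columns, so c = 147 px.
9 columns plus 8 column gaps: 1323 + 112 = 1435 px.
Inner content = 1435 − 2·20 = 1395 px.
1395 − 6·40 = 1155; ÷7 gives d = 165 px.

165 px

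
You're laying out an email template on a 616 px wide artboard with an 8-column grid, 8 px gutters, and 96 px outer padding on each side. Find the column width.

46 px

Take off 192 px of margins, leaving 424 px.
8 columns + 7 gutters: 8c + 7·8 = 424.
8c = 424 − 56 = 368, so c = 46 px.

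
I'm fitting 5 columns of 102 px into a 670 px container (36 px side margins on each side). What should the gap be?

22 px

Content width = 670 − 2·36 = 598 px.
Columns use 510 px, leaving 88 px across 4 gaps = 22 px each.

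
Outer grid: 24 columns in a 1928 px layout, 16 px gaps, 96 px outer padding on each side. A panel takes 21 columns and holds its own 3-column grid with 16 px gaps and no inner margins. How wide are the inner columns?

Subtract both margins: 1928 − 2·96 = 1736 px.
Subtracting 23 gaps of 16 leaves 1368 for 24 columns, so c = 57 px.
21-column span = 21·57 + 20·16 = 1517 px.
3 columns + 2 gaps: 3d + 2·16 = 1517.
3d = 1517 − 32 = 1485, so d = 495 px.

495 px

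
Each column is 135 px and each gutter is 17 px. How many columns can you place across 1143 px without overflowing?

7 columns

7 columns: 7·135 + 6·17 = 1047 px ≤ 1143.
8 columns: 1199 px > 1143. So 7.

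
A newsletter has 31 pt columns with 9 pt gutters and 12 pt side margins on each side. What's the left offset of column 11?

412 pt

Column 11 starts at margin + 10·(column + gutter) = 12 + 10·40 = 412 pt.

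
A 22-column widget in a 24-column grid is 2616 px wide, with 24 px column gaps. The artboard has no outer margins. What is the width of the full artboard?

2856 px

22c + 21·24 = 2616 → 22c = 2112 → c = 96 px.
Artboard = 24·96 + 23·24 = 2304 + 552 = 2856 px.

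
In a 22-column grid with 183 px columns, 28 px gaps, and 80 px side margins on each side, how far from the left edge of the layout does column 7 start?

1346 px

Each column+gutter stride is 211 px; 6 of them past the 80 px margin is 80 + 1266 = 1346 px.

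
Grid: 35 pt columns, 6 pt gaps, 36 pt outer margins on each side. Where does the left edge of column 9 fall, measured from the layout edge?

Each column+gutter stride is 41 pt; 8 of them past the 36 pt margin is 36 + 328 = 364 pt.

364 pt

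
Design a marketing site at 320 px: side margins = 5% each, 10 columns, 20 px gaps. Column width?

Margins: 5% × 320 = 16 px each, so content = 320 − 32 = 288 px.
10c + 9·20 = 288 → 10c = 108 → c = 10.8 px.

10.8 px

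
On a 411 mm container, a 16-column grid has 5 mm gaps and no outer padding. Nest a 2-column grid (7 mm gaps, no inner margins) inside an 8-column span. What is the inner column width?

411 − 15·5 = 336; ÷16 gives c = 21 mm.
8 columns plus 7 gaps: 168 + 35 = 203 mm.
2 columns + 1 gap: 2d + 1·7 = 203.
2d = 203 − 7 = 196, so d = 98 mm.

98 mm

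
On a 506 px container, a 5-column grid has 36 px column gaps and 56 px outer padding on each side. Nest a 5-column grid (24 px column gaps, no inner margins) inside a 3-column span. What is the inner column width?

Inside the margins: 506 − 112 = 394 px.
5c + 4·36 = 394 → 5c = 250 → c = 50 px.
3 columns plus 2 column gaps: 150 + 72 = 222 px.
5d + 4·24 = 222 → 5d = 126 → d = 25.2 px.

25.2 px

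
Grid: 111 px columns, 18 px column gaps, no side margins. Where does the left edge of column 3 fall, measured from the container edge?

Each column+gutter stride is 129 px; with no margin, 2 of them is 258 px.

258 px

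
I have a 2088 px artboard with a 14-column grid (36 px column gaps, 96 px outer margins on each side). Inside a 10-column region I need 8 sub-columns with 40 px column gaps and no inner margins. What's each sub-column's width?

Inside the margins: 2088 − 192 = 1896 px.
Subtracting 13 column gaps of 36 leaves 1428 for 14 columns, so c = 102 px.
Span of 10: 10·102 + 9·36 = 1020 + 324 = 1344 px.
8 columns + 7 column gaps: 8d + 7·40 = 1344.
8d = 1344 − 280 = 1064, so d = 133 px.

133 px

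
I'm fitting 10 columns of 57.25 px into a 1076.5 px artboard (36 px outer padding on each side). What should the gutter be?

Content width = 1076.5 − 2·36 = 1004.5 px.
10·57.25 + 9g = 1004.5 → 9g = 432 → g = 48 px.

48 px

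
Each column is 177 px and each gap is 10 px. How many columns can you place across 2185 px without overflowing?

k columns need k·177 + (k−1)·10 = k·187 − 10.
k·187 − 10 ≤ 2185 → k ≤ 2195 / 187 ≈ 11.74, so k = 11.

11 columns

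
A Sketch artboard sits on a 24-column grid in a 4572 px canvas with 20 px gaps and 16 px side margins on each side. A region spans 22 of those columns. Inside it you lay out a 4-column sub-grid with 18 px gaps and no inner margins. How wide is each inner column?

1026.5 px

Inside the margins: 4572 − 32 = 4540 px.
4540 − 23·20 = 4080; ÷24 gives c = 170 px.
22 columns plus 21 gaps: 3740 + 420 = 4160 px.
4160 − 3·18 = 4106; ÷4 gives d = 1026.5 px.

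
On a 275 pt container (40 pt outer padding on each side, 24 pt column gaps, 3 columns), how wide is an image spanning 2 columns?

122 pt

Content width = 275 − 2·40 = 195 pt.
3 columns + 2 column gaps: 3c + 2·24 = 195.
3c = 195 − 48 = 147, so c = 49 pt.
2-column span = 2·49 + 1·24 = 122 pt.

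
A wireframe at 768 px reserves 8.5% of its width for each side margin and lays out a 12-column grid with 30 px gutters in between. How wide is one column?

25.62 px

Each margin = 8.5% of 768 = 65.28 px; content = 768 − 2·65.28 = 637.44 px.
637.44 − 11·30 = 307.44; ÷12 gives c = 25.62 px.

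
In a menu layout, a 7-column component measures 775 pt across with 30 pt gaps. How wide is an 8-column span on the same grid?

775 − 6·30 = 595; ÷7 gives c = 85 pt.
Span of 8: 8·85 + 7·30 = 680 + 210 = 890 pt.

890 pt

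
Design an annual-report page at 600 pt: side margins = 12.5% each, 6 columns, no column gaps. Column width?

Margins: 12.5% × 600 = 75 pt each, so content = 600 − 150 = 450 pt.
450 / 6 = 75 pt per column.

75 pt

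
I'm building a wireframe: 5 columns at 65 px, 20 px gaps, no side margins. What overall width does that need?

405 px

Artboard = 5·65 + 4·20 = 325 + 80 = 405 px.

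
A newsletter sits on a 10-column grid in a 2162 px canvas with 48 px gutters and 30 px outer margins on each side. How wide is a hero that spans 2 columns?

Inside the margins: 2162 − 60 = 2102 px.
Subtracting 9 gutters of 48 leaves 1670 for 10 columns, so c = 167 px.
2 columns plus 1 gutter: 334 + 48 = 382 px.

382 px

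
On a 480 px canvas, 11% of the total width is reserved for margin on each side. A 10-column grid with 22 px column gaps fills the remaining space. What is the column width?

Each margin = 11% of 480 = 52.8 px; content = 480 − 2·52.8 = 374.4 px.
374.4 − 9·22 = 176.4; ÷10 gives c = 17.64 px.

17.64 px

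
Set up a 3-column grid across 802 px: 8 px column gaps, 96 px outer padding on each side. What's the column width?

198 px

Inside the margins: 802 − 192 = 610 px.
3 columns + 2 column gaps: 3c + 2·8 = 610.
3c = 610 − 16 = 594, so c = 198 px.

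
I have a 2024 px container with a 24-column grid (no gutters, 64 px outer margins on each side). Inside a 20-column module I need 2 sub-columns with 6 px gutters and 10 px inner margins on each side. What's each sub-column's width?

Inside the margins: 2024 − 128 = 1896 px.
With no gutters, each column is 1896/24 = 79 px.
20-column span = 20·79 = 1580 px.
Inner content = 1580 − 2·10 = 1560 px.
Subtracting 1 gutter of 6 leaves 1554 for 2 columns, so d = 777 px.

777 px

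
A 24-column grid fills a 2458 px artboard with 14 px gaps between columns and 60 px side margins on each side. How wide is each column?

Inside the margins: 2458 − 120 = 2338 px.
24c + 23·14 = 2338 → 24c = 2016 → c = 84 px.

84 px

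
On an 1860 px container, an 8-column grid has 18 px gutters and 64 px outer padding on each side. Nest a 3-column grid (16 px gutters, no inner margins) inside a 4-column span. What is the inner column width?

275 px

Outer content = 1860 − 2·64 = 1732 px.
8c + 7·18 = 1732 → 8c = 1606 → c = 200.75 px.
4-column span = 4·200.75 + 3·18 = 857 px.
3d + 2·16 = 857 → 3d = 825 → d = 275 px.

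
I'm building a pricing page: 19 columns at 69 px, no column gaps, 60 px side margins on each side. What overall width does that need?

Summing: 120 + 1311 = 1431 px.

1431 px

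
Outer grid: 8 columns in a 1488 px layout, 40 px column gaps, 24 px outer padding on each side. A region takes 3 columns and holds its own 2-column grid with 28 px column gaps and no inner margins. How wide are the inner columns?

Outer content = 1488 − 2·24 = 1440 px.
8c + 7·40 = 1440 → 8c = 1160 → c = 145 px.
3 columns plus 2 column gaps: 435 + 80 = 515 px.
515 − 1·28 = 487; ÷2 gives d = 243.5 px.

243.5 px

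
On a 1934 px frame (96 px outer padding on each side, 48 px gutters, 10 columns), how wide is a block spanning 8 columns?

1384 px

Inside the margins: 1934 − 192 = 1742 px.
10 columns + 9 gutters: 10c + 9·48 = 1742.
10c = 1742 − 432 = 1310, so c = 131 px.
Span of 8: 8·131 + 7·48 = 1048 + 336 = 1384 px.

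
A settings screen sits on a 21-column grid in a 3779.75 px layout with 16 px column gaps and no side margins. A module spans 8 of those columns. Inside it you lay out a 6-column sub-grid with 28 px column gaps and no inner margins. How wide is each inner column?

Subtracting 20 column gaps of 16 leaves 3459.75 for 21 columns, so c = 164.75 px.
8-column span = 8·164.75 + 7·16 = 1430 px.
6 columns + 5 column gaps: 6d + 5·28 = 1430.
6d = 1430 − 140 = 1290, so d = 215 px.

215 px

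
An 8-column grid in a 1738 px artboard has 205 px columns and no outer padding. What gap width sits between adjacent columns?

14 px

8 columns take 8·205 = 1640 px; remaining 98 splits into 7 gaps.
g = 98 / 7 = 14 px.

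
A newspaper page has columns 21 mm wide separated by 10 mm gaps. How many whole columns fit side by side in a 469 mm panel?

15 columns

Each extra column adds 21 + 10 = 31 mm.
(469 + 10) / 31 = 15.45, so 15 columns fit.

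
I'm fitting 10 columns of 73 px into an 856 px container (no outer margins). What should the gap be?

10 columns take 10·73 = 730 px; remaining 126 splits into 9 gaps.
g = 126 / 9 = 14 px.

14 px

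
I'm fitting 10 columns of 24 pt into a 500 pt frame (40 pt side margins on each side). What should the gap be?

20 pt

Inside the margins: 500 − 80 = 420 pt.
10·24 + 9g = 420 → 9g = 180 → g = 20 pt.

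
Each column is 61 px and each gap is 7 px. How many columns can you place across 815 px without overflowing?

12 columns

Each extra column adds 61 + 7 = 68 px.
(815 + 7) / 68 = 12.09, so 12 columns fit.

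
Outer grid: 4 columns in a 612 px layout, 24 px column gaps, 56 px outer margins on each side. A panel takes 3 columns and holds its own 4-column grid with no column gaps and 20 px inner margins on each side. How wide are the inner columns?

Take off 112 px of margins, leaving 500 px.
4 columns + 3 column gaps: 4c + 3·24 = 500.
4c = 500 − 72 = 428, so c = 107 px.
3-column span = 3·107 + 2·24 = 369 px.
Inner content = 369 − 2·20 = 329 px.
4d = 329 → d = 82.25 px.

82.25 px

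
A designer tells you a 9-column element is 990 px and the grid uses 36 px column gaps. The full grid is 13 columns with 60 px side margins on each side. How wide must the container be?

1566 px

990 − 8·36 = 702; ÷9 gives c = 78 px.
Adding margins, columns and gutters: 120 + 1014 + 432 = 1566 px.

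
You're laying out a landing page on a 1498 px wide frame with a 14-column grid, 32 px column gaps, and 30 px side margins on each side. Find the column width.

73 px

Content width = 1498 − 2·30 = 1438 px.
Subtracting 13 column gaps of 32 leaves 1022 for 14 columns, so c = 73 px.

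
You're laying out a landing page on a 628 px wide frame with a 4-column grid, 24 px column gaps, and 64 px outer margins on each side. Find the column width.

107 px

Inside the margins: 628 − 128 = 500 px.
4c + 3·24 = 500 → 4c = 428 → c = 107 px.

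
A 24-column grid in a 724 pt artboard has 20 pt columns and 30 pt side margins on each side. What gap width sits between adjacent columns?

8 pt

Take off 60 pt of margins, leaving 664 pt.
24 columns take 24·20 = 480 pt; remaining 184 splits into 23 gaps.
g = 184 / 23 = 8 pt.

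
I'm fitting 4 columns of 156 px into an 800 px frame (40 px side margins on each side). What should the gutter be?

32 px

Content width = 800 − 2·40 = 720 px.
4·156 + 3g = 720 → 3g = 96 → g = 32 px.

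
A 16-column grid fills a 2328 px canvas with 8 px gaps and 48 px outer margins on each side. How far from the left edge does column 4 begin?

468 px

Inside the margins: 2328 − 96 = 2232 px.
Subtracting 15 gaps of 8 leaves 2112 for 16 columns, so c = 132 px.
Column 4 starts at margin + 3·(column + gutter) = 48 + 3·140 = 468 px.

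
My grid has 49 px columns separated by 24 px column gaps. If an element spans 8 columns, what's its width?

8-column span = 8·49 + 7·24 = 560 px.

560 px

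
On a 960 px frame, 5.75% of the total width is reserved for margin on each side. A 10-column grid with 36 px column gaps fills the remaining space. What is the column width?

960 × (1 − 2·5.75%) = 960 × 88.5% = 849.6 px for the columns.
Subtracting 9 column gaps of 36 leaves 525.6 for 10 columns, so c = 52.56 px.

52.56 px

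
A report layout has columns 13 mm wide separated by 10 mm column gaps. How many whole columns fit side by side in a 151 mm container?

7 columns

7 columns: 7·13 + 6·10 = 151 mm ≤ 151.
8 columns: 174 mm > 151. So 7.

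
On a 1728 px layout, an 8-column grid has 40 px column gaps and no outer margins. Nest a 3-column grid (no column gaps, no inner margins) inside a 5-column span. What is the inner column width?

355 px

8 columns + 7 column gaps: 8c + 7·40 = 1728.
8c = 1728 − 280 = 1448, so c = 181 px.
5-column span = 5·181 + 4·40 = 1065 px.
3d = 1065 → d = 355 px.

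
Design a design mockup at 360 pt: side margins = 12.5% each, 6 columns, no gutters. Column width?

45 pt

Margins: 12.5% × 360 = 45 pt each, so content = 360 − 90 = 270 pt.
With no gutters, each column is 270/6 = 45 pt.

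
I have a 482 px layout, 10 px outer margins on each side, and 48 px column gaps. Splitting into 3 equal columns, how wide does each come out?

122 px

Content width = 482 − 2·10 = 462 px.
3c + 2·48 = 462 → 3c = 366 → c = 122 px.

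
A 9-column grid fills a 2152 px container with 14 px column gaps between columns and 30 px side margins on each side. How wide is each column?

Content width = 2152 − 2·30 = 2092 px.
9c + 8·14 = 2092 → 9c = 1980 → c = 220 px.

220 px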